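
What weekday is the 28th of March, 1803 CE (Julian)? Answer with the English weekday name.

Saturday

This is JDN 2379690 (9 April 1803 Gregorian).
JDN 2379690 mod 7 = 5, and JDN 0 was a Monday, so this is a Saturday.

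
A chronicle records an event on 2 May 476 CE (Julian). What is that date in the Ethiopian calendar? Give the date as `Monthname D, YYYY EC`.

The source date corresponds to 3 May 476 in the proleptic Gregorian calendar (JDN 1895039).
That day falls on 7 Ginbot 468 EC in the Ethiopian calendar.

Ginbot 7, 468 EC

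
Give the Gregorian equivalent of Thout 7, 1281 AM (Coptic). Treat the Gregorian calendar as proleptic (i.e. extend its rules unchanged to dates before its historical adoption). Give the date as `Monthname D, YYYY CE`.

Both dates share Julian Day Number 2292556; in the Gregorian calendar that is 14 September 1564 CE.

September 14, 1564 CE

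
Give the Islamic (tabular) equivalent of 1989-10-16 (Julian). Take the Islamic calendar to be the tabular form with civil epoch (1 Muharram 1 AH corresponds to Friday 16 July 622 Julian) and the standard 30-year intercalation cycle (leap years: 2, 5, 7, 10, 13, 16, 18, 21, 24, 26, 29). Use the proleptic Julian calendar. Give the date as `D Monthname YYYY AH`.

28 Rabi' al-Awwal 1410 AH

Both dates share Julian Day Number 2447829; in the tabular Islamic calendar that is 28 Rabi' al-Awwal 1410 AH.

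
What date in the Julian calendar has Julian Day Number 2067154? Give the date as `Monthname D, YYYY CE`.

July 24, 947 CE

The proleptic Gregorian equivalent of JDN 2067154 is 29 July 947.
In the Julian calendar that day is July 24, 947 CE.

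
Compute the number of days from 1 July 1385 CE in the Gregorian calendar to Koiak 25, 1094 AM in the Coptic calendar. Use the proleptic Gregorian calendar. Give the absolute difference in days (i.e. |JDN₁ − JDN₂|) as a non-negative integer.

2741

JDN of the first date = 2227103.
JDN of the second date = 2224362.
|2224362 − 2227103| = 2741.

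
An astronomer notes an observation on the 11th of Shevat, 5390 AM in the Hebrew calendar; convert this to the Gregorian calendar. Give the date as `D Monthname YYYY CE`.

Both dates share Julian Day Number 2316429; in the Gregorian calendar that is 24 January 1630 CE.

24 January 1630 CE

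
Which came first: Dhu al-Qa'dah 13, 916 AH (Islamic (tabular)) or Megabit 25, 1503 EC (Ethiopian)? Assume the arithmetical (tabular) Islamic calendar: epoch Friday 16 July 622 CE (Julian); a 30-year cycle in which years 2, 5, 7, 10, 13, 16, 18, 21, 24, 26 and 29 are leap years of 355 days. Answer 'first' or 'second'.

First date → JDN 2272992; second date → JDN 2273030.
JDN 2272992 < JDN 2273030, so the first date is earlier.

first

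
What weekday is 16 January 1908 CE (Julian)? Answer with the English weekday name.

In the Gregorian calendar this is 29 January 1908 (JDN 2417970).
Since JDN mod 7 = 2 (0 = Monday), the day is Wednesday.

Wednesday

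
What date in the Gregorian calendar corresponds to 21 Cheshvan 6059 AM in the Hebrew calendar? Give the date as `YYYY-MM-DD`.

2298-10-28

Julian Day Number of the source date = 2560688.
Converting JDN 2560688 to the Gregorian calendar gives 28 October 2298 CE.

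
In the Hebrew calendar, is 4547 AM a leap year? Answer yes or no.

yes

Hebrew year 4547 is year 6 of its 19-year Metonic cycle; leap years are at positions 3, 6, 8, 11, 14, 17, 19, so it is a leap year (13 months).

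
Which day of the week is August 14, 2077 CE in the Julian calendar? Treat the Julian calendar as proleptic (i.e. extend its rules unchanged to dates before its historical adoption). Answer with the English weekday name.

Friday

This is JDN 2479908 (27 August 2077 Gregorian).
2479908 ≡ 4 (mod 7); counting from Monday = 0 gives Friday.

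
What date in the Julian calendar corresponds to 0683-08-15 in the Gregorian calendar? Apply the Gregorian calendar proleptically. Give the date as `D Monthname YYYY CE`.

For dates in this range the Gregorian date is 3 days ahead of the Julian.
15 August 683 Gregorian − 3 days → 12 August 683 Julian.

12 August 683 CE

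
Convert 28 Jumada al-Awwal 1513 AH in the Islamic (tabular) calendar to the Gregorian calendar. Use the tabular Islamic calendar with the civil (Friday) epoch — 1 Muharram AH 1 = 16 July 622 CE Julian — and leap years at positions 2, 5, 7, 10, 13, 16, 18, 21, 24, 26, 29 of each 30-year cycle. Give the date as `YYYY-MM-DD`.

2089-12-01

Julian Day Number of the source date = 2484387.
Converting JDN 2484387 to the Gregorian calendar gives 1 December 2089 CE.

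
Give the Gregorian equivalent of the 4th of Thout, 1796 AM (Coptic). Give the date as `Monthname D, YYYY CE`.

September 15, 2079 CE

Julian Day Number of the source date = 2480657.
Converting JDN 2480657 to the Gregorian calendar gives 15 September 2079 CE.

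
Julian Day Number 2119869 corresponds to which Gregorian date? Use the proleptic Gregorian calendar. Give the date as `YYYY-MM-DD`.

1091-11-26

JDN 2451545 is 1 Jan 2000; 2119869 is −331676 days from there.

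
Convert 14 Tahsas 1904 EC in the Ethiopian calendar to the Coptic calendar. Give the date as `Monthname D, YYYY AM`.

Koiak 14, 1628 AM

Julian Day Number of the source date = 2419395.
Converting JDN 2419395 to the Coptic calendar gives 14 Koiak 1628 AM.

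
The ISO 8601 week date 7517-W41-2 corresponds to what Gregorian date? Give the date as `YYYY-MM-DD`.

ISO week 1 of 7517 is the week containing the first Thursday of 7517.
Week 41, day 2 (Tuesday) lands on 7517-10-09.

7517-10-09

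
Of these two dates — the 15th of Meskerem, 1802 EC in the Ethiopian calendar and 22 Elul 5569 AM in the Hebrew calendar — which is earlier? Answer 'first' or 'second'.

second

First date → JDN 2382050; second date → JDN 2382029.
JDN 2382029 < JDN 2382050, so the second date is earlier.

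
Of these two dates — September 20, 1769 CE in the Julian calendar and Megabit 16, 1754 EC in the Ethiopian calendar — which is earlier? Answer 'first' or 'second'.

second

Converting both to JDN: 2367448 vs 2364699; the smaller is the second.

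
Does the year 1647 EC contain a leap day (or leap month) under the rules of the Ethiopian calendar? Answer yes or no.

1647 mod 4 = 3; in the Ethiopian calendar a year is leap when year mod 4 = 3, so it is a leap year.

yes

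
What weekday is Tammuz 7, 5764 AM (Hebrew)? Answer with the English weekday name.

Saturday

This is JDN 2453183 (26 June 2004 Gregorian).
2453183 ≡ 5 (mod 7); counting from Monday = 0 gives Saturday.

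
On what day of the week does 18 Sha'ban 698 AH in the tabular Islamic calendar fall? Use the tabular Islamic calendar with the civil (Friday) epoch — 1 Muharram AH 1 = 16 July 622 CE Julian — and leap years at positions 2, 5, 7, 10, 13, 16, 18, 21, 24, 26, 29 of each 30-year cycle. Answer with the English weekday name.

This is JDN 2195658 (28 May 1299 Gregorian).
2195658 ≡ 3 (mod 7); counting from Monday = 0 gives Thursday.

Thursday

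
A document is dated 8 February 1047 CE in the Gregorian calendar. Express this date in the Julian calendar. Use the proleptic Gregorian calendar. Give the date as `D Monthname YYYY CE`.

At this point the Julian calendar is 6 days behind the Gregorian.
8 February 1047 Gregorian − 6 days → 2 February 1047 Julian.

2 February 1047 CE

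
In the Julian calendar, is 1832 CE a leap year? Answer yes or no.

yes

1832 mod 4 = 0, so it is a leap year in the Julian calendar.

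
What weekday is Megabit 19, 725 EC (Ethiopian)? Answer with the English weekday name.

Equivalently 19 March 733 Gregorian, JDN 1988860.
JDN 1988860 mod 7 = 6, and JDN 0 was a Monday, so this is a Sunday.

Sunday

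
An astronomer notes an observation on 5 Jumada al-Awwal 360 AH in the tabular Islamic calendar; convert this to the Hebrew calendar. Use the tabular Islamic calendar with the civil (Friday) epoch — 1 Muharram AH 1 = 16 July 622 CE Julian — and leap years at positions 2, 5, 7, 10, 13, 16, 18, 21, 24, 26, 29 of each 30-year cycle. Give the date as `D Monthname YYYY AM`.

Both dates share Julian Day Number 2075780; in the Hebrew calendar that is 6 Adar II 4731 AM.

6 Adar II 4731 AM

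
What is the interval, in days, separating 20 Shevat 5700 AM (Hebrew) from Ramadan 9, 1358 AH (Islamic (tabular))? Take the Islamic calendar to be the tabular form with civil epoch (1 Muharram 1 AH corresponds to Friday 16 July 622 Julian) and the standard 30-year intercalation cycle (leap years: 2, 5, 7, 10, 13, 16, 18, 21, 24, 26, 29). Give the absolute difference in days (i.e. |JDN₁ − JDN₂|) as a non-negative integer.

JDN of the first date = 2429659.
JDN of the second date = 2429560.
|2429560 − 2429659| = 99.

99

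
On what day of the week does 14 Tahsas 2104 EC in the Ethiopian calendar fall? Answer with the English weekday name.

Equivalently 25 December 2111 Gregorian, JDN 2492445.
2492445 ≡ 4 (mod 7); counting from Monday = 0 gives Friday.

Friday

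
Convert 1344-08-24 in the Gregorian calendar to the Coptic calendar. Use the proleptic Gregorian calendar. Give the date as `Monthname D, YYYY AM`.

Both dates share Julian Day Number 2212182; in the Coptic calendar that is 23 Mesori 1060 AM.

Mesori 23, 1060 AM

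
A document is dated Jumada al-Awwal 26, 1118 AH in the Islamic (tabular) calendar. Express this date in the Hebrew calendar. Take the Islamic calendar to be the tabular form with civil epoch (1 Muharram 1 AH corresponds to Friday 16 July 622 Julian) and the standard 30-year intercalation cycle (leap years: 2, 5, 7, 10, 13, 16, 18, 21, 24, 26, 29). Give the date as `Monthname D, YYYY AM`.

Elul 26, 5466 AM

Both dates share Julian Day Number 2344411; in the Hebrew calendar that is 26 Elul 5466 AM.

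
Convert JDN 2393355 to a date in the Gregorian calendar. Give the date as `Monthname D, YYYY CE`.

September 6, 1840 CE

JDN 2451545 is 1 Jan 2000; 2393355 is −58190 days from there.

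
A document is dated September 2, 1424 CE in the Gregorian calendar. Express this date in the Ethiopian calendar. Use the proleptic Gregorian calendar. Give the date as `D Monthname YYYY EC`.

1 Pagume 1416 EC

Julian Day Number of the source date = 2241410.
Converting JDN 2241410 to the Ethiopian calendar gives 1 Pagume 1416 EC.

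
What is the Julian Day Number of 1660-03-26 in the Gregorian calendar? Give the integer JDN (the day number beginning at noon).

JDN 2400001 is 17 November 1858 CE (Gregorian), MJD 0; the target day is −72553 days from there, so JDN = 2327448.

2327448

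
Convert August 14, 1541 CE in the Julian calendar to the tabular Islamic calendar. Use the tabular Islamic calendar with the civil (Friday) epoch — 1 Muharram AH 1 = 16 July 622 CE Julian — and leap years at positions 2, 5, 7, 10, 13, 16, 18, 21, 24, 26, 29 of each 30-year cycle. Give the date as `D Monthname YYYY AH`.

Both dates share Julian Day Number 2284134; in the tabular Islamic calendar that is 21 Rabi' al-Thani 948 AH.

21 Rabi' al-Thani 948 AH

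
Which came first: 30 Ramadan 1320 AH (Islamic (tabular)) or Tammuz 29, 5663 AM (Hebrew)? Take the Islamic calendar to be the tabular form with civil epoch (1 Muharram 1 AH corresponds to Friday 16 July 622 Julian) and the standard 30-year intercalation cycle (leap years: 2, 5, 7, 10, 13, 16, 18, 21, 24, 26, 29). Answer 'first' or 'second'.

first

The two dates have Julian Day Numbers 2416115 and 2416320 respectively.
Since 2416115 < 2416320, the first date comes first.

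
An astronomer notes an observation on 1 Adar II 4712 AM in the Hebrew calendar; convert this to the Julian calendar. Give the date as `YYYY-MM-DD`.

0952-03-01

The source date corresponds to 6 March 952 in the proleptic Gregorian calendar (JDN 2068836).
That day falls on 1 March 952 CE in the Julian calendar.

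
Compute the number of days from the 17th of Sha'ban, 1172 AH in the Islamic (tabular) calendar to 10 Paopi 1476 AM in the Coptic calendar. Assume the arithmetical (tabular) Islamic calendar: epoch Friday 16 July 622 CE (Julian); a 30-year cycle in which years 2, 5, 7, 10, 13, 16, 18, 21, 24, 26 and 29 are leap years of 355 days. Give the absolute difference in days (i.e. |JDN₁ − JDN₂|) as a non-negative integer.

JDN of the first date = 2363626.
JDN of the second date = 2363813.
|2363813 − 2363626| = 187.

187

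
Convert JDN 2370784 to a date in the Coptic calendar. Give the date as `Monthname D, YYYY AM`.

JDN 2370784 is 19 November 1778 in the Gregorian calendar.
In the Coptic calendar that day is Hathor 12, 1495 AM.

Hathor 12, 1495 AM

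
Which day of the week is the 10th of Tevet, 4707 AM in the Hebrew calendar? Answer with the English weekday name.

In the proleptic Gregorian calendar this is 11 December 946 (JDN 2066924).
JDN 2066924 mod 7 = 6, and JDN 0 was a Monday, so this is a Sunday.

Sunday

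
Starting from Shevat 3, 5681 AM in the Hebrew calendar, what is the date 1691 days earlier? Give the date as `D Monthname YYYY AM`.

Counting 1691 days back from JDN 2422702 reaches JDN 2421011, which is 24 Iyar 5676 AM.

24 Iyar 5676 AM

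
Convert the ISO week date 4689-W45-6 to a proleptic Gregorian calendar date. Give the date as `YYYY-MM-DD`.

4689-11-09

ISO week 1 of 4689 is the week containing the first Thursday of 4689.
Week 45, day 6 (Saturday) lands on 4689-11-09.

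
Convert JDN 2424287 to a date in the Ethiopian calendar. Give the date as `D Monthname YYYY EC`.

8 Ginbot 1917 EC

JDN 2424287 is 16 May 1925 in the Gregorian calendar.
In the Ethiopian calendar that day is 8 Ginbot 1917 EC.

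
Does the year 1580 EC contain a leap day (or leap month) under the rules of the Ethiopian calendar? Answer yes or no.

no

1580 mod 4 = 0; in the Ethiopian calendar a year is leap when year mod 4 = 3, so it is a common year.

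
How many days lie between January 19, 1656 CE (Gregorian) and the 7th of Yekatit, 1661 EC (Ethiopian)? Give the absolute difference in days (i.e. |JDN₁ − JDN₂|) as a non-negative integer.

4772

JDN of the first date = 2325920.
JDN of the second date = 2330692.
|2330692 − 2325920| = 4772.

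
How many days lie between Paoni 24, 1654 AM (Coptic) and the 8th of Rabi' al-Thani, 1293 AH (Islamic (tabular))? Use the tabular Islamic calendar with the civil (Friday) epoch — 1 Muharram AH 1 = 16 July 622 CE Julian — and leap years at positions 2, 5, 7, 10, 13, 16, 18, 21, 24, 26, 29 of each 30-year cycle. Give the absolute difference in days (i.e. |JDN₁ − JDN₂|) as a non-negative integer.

22703

First date → JDN 2429081; second date → JDN 2406378.
The interval is |2429081 − 2406378| = 22703 days.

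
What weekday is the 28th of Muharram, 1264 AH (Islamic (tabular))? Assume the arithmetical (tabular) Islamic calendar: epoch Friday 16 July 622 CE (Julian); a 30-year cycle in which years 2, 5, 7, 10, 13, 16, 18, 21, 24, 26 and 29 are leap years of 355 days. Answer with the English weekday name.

Equivalently 5 January 1848 Gregorian, JDN 2396032.
2396032 ≡ 2 (mod 7); counting from Monday = 0 gives Wednesday.

Wednesday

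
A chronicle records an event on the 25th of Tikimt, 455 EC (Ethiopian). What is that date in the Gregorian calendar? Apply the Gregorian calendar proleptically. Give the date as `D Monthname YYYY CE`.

Julian Day Number of the source date = 1890098.
Converting JDN 1890098 to the Gregorian calendar gives 23 October 462 CE.

23 October 462 CE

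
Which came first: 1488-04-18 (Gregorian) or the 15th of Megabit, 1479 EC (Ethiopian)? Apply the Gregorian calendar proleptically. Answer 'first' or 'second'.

second

First date → JDN 2264649; second date → JDN 2264254.
JDN 2264254 < JDN 2264649, so the second date is earlier.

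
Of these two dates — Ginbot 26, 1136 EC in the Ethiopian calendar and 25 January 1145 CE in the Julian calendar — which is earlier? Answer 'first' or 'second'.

Converting both to JDN: 2139045 vs 2139294; the smaller is the first.

first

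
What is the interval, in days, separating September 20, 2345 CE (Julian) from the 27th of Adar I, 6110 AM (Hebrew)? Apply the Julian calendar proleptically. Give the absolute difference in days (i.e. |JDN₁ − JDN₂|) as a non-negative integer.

1613

First date → JDN 2577832; second date → JDN 2579445.
The interval is |2577832 − 2579445| = 1613 days.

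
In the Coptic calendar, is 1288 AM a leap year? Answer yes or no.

1288 mod 4 = 0; in the Coptic calendar a year is leap when year mod 4 = 3, so it is a common year.

no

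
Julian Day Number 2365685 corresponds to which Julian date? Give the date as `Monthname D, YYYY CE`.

November 22, 1764 CE

JDN 2365685 is 3 December 1764 in the Gregorian calendar.
In the Julian calendar that day is November 22, 1764 CE.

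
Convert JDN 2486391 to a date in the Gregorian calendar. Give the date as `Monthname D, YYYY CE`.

JDN 2451545 is 1 Jan 2000; 2486391 is +34846 days from there.

May 28, 2095 CE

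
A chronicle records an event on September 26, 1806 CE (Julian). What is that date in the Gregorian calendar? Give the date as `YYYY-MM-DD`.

1806-10-08

At this point the Julian calendar is 12 days behind the Gregorian.
26 September 1806 Julian + 12 days → 8 October 1806 Gregorian.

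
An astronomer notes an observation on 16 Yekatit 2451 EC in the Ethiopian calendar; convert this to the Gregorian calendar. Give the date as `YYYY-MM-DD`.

Julian Day Number of the source date = 2619248.
Converting JDN 2619248 to the Gregorian calendar gives 26 February 2459 CE.

2459-02-26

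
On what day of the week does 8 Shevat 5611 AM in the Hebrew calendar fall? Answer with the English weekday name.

This is JDN 2397134 (11 January 1851 Gregorian).
2397134 ≡ 5 (mod 7); counting from Monday = 0 gives Saturday.

Saturday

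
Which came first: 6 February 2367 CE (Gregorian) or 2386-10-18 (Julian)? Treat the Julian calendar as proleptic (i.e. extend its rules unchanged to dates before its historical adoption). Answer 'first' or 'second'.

first

The two dates have Julian Day Numbers 2585625 and 2592835 respectively.
Since 2585625 < 2592835, the first date comes first.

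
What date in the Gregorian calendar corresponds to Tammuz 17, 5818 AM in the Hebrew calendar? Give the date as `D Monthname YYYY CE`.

Julian Day Number of the source date = 2472919.
Converting JDN 2472919 to the Gregorian calendar gives 9 July 2058 CE.

9 July 2058 CE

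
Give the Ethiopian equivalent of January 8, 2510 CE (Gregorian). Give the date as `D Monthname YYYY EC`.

26 Tahsas 2502 EC

Julian Day Number of the source date = 2637826.
Converting JDN 2637826 to the Ethiopian calendar gives 26 Tahsas 2502 EC.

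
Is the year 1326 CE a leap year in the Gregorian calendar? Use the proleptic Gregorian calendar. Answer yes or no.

no

1326 is not divisible by 4, so it is a common year.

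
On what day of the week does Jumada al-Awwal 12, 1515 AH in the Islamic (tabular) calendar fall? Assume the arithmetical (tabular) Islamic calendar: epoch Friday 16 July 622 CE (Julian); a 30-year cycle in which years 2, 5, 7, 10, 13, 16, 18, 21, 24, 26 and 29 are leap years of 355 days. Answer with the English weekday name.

In the Gregorian calendar this is 25 October 2091 (JDN 2485080).
JDN 2485080 mod 7 = 3, and JDN 0 was a Monday, so this is a Thursday.

Thursday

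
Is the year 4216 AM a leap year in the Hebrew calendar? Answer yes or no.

Hebrew year 4216 is year 17 of its 19-year Metonic cycle; leap years are at positions 3, 6, 8, 11, 14, 17, 19, so it is a leap year (13 months).

yes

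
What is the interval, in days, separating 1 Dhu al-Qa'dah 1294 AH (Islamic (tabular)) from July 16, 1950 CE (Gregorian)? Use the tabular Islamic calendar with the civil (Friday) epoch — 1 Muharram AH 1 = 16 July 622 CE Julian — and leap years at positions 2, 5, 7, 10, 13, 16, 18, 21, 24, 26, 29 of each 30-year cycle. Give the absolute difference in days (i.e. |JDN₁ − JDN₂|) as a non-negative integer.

26548

First date → JDN 2406931; second date → JDN 2433479.
The interval is |2406931 − 2433479| = 26548 days.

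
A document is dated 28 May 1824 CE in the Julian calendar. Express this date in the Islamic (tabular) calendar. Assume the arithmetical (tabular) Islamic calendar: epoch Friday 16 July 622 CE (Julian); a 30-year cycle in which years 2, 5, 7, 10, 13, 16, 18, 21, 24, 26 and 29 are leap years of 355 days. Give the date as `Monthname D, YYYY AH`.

Shawwal 11, 1239 AH

Both dates share Julian Day Number 2387422; in the tabular Islamic calendar that is 11 Shawwal 1239 AH.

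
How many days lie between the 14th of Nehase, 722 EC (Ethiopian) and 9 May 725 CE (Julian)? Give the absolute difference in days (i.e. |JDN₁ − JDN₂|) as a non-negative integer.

1916

First date → JDN 1987909; second date → JDN 1985993.
The interval is |1987909 − 1985993| = 1916 days.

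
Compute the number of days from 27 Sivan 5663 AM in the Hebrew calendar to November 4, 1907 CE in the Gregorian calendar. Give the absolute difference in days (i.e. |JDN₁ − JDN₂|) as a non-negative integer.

JDN of the first date = 2416288.
JDN of the second date = 2417884.
|2417884 − 2416288| = 1596.

1596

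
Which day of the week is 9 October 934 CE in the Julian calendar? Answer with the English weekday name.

This is JDN 2062483 (14 October 934 Gregorian).
Since JDN mod 7 = 3 (0 = Monday), the day is Thursday.

Thursday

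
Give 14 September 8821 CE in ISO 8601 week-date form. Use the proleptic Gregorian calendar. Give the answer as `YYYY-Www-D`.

The weekday is Tuesday (ISO weekday 2).
That Tuesday belongs to ISO week 37 of ISO year 8821.

8821-W37-2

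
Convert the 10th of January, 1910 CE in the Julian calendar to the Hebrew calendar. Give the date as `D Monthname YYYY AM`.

13 Shevat 5670 AM

The source date corresponds to 23 January 1910 in the Gregorian calendar (JDN 2418695).
That day falls on 13 Shevat 5670 AM in the Hebrew calendar.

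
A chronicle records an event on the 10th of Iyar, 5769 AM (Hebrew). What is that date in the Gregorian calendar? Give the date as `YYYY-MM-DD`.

Julian Day Number of the source date = 2454956.
Converting JDN 2454956 to the Gregorian calendar gives 4 May 2009 CE.

2009-05-04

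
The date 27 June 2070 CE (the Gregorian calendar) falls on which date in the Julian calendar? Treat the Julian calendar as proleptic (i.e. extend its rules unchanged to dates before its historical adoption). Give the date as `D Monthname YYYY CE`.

The Julian–Gregorian offset here is 13 days (Julian trailing).
27 June 2070 Gregorian − 13 days → 14 June 2070 Julian.

14 June 2070 CE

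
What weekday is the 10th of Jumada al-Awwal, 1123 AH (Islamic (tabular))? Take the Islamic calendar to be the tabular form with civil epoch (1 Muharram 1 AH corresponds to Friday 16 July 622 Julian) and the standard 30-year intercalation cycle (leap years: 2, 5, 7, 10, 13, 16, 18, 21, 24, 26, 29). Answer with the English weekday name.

Equivalently 26 June 1711 Gregorian, JDN 2346166.
Since JDN mod 7 = 4 (0 = Monday), the day is Friday.

Friday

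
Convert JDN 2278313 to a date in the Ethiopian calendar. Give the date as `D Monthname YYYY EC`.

The proleptic Gregorian equivalent of JDN 2278313 is 16 September 1525.
In the Ethiopian calendar that day is 9 Meskerem 1518 EC.

9 Meskerem 1518 EC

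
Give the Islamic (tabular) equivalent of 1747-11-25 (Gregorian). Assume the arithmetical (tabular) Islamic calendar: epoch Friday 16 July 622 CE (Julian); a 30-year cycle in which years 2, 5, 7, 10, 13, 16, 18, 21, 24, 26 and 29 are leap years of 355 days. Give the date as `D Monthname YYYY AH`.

Both dates share Julian Day Number 2359467; in the tabular Islamic calendar that is 22 Dhu al-Qa'dah 1160 AH.

22 Dhu al-Qa'dah 1160 AH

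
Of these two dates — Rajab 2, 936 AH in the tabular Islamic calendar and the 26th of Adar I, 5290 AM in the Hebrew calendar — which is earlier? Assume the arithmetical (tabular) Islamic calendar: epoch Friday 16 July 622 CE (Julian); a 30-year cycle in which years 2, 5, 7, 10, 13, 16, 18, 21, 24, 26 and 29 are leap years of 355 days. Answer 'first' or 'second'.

The two dates have Julian Day Numbers 2279951 and 2279944 respectively.
Since 2279944 < 2279951, the second date comes first.

second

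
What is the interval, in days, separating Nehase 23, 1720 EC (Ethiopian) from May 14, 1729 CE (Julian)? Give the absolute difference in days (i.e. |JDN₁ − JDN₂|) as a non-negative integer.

JDN of the first date = 2352438.
JDN of the second date = 2352709.
|2352709 − 2352438| = 271.

271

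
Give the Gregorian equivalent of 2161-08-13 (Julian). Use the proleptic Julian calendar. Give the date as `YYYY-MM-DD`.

At this point the Julian calendar is 14 days behind the Gregorian.
13 August 2161 Julian + 14 days → 27 August 2161 Gregorian.

2161-08-27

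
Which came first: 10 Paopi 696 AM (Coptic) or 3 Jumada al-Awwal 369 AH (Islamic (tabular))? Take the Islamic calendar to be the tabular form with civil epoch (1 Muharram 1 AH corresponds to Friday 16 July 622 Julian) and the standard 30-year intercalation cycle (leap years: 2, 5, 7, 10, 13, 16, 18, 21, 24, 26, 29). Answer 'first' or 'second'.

first

First date → JDN 2078918; second date → JDN 2078967.
JDN 2078918 < JDN 2078967, so the first date is earlier.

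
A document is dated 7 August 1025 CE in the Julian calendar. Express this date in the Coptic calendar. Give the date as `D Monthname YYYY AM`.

14 Mesori 741 AM

Julian Day Number of the source date = 2095658.
Converting JDN 2095658 to the Coptic calendar gives 14 Mesori 741 AM.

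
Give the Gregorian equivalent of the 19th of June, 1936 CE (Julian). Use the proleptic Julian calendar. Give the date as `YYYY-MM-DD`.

The Julian–Gregorian offset here is 13 days (Julian trailing).
19 June 1936 Julian + 13 days → 2 July 1936 Gregorian.

1936-07-02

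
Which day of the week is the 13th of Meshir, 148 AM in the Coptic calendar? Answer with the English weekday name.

Monday

This is JDN 1878884 (9 February 432 Gregorian).
Since JDN mod 7 = 0 (0 = Monday), the day is Monday.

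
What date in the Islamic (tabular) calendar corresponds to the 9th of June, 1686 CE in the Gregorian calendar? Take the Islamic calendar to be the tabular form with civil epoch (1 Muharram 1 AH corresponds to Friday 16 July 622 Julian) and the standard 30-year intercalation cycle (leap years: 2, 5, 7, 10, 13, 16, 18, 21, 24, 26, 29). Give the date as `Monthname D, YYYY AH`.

Julian Day Number of the source date = 2337019.
Converting JDN 2337019 to the tabular Islamic calendar gives 17 Rajab 1097 AH.

Rajab 17, 1097 AH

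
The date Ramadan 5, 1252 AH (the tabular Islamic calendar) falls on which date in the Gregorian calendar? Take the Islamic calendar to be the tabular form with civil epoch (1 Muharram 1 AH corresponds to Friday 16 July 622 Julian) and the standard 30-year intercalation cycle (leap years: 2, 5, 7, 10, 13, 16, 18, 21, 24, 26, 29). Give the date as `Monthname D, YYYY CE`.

December 14, 1836 CE

Julian Day Number of the source date = 2391993.
Converting JDN 2391993 to the Gregorian calendar gives 14 December 1836 CE.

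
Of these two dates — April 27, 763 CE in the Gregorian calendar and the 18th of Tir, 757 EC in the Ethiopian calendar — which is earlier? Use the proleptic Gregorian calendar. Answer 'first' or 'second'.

first

The two dates have Julian Day Numbers 1999856 and 2000487 respectively.
Since 1999856 < 2000487, the first date comes first.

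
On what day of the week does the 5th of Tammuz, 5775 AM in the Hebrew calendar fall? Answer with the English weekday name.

This is JDN 2457196 (22 June 2015 Gregorian).
JDN 2457196 mod 7 = 0, and JDN 0 was a Monday, so this is a Monday.

Monday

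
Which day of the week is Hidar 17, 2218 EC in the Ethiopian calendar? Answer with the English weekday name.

Monday

Equivalently 28 November 2225 Gregorian, JDN 2534056.
Since JDN mod 7 = 0 (0 = Monday), the day is Monday.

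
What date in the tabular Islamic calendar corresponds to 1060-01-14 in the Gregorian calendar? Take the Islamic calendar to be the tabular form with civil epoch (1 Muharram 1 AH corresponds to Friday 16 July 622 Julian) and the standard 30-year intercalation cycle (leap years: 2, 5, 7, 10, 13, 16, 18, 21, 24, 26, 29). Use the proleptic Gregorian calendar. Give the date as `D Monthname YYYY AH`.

1 Dhu al-Hijjah 451 AH

Julian Day Number of the source date = 2108230.
Converting JDN 2108230 to the tabular Islamic calendar gives 1 Dhu al-Hijjah 451 AH.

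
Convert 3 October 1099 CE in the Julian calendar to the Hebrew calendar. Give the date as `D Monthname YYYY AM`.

15 Tishrei 4860 AM

Both dates share Julian Day Number 2122743; in the Hebrew calendar that is 15 Tishrei 4860 AM.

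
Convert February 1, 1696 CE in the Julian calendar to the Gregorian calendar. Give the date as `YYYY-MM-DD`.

The Julian–Gregorian offset here is 10 days (Julian trailing).
1 February 1696 Julian + 10 days → 11 February 1696 Gregorian.

1696-02-11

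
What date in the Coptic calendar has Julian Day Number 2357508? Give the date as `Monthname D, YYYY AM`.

Epip 10, 1458 AM

JDN 2357508 is 15 July 1742 in the Gregorian calendar.
In the Coptic calendar that day is Epip 10, 1458 AM.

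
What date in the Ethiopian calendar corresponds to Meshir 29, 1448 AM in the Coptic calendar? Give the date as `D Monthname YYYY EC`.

Julian Day Number of the source date = 2353725.
Converting JDN 2353725 to the Ethiopian calendar gives 29 Yekatit 1724 EC.

29 Yekatit 1724 EC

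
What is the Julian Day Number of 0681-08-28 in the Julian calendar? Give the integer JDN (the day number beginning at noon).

In the proleptic Gregorian calendar the same day is 31 August 681.
JDN 2299161 is 15 October 1582 CE (Gregorian); the target day is −329128 days from there, so JDN = 1970033.

1970033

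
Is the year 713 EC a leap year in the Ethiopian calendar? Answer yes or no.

713 mod 4 = 1; in the Ethiopian calendar a year is leap when year mod 4 = 3, so it is a common year.

no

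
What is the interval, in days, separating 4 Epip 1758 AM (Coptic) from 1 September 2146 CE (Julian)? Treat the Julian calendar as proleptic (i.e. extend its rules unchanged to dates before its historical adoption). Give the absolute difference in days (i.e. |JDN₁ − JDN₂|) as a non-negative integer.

JDN of the first date = 2467077.
JDN of the second date = 2505128.
|2505128 − 2467077| = 38051.

38051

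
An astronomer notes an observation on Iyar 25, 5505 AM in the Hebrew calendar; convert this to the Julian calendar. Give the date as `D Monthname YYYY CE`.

Julian Day Number of the source date = 2358555.
Converting JDN 2358555 to the Julian calendar gives 16 May 1745 CE.

16 May 1745 CE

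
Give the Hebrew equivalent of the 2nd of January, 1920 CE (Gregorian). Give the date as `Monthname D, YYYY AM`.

Tevet 11, 5680 AM

Both dates share Julian Day Number 2422326; in the Hebrew calendar that is 11 Tevet 5680 AM.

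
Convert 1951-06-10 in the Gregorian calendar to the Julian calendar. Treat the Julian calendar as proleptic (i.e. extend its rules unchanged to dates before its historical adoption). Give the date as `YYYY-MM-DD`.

The Julian–Gregorian offset here is 13 days (Julian trailing).
10 June 1951 Gregorian − 13 days → 28 May 1951 Julian.

1951-05-28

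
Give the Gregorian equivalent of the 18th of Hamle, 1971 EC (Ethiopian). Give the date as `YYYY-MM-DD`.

Both dates share Julian Day Number 2444080; in the Gregorian calendar that is 25 July 1979 CE.

1979-07-25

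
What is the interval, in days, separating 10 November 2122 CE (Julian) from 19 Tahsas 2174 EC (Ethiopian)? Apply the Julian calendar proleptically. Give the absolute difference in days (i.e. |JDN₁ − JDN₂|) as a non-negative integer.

First date → JDN 2496432; second date → JDN 2518017.
The interval is |2496432 − 2518017| = 21585 days.

21585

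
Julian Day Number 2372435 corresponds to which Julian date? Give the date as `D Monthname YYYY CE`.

17 May 1783 CE

JDN 2372435 is 28 May 1783 in the Gregorian calendar.
In the Julian calendar that day is 17 May 1783 CE.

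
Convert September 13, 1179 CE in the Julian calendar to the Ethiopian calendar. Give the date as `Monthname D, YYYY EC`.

Meskerem 15, 1172 EC

Both dates share Julian Day Number 2151943; in the Ethiopian calendar that is 15 Meskerem 1172 EC.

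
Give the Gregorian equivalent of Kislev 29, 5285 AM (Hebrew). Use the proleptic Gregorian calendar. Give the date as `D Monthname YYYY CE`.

5 December 1524 CE

Both dates share Julian Day Number 2278028; in the Gregorian calendar that is 5 December 1524 CE.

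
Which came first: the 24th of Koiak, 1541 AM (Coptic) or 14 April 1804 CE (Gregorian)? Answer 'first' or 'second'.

Converting both to JDN: 2387628 vs 2380061; the smaller is the second.

second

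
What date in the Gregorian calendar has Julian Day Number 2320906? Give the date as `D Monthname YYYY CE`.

Counting from JDN 2299161 = 15 Oct 1582 gives an offset of 21745 days.

28 April 1642 CE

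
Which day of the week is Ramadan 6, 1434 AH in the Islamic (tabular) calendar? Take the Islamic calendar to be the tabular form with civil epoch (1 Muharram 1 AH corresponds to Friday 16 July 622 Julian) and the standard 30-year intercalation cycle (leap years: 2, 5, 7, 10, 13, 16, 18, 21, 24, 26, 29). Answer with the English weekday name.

This is JDN 2456488 (14 July 2013 Gregorian).
JDN 2456488 mod 7 = 6, and JDN 0 was a Monday, so this is a Sunday.

Sunday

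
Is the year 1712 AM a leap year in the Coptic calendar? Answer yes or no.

1712 mod 4 = 0; in the Coptic calendar a year is leap when year mod 4 = 3, so it is a common year.

no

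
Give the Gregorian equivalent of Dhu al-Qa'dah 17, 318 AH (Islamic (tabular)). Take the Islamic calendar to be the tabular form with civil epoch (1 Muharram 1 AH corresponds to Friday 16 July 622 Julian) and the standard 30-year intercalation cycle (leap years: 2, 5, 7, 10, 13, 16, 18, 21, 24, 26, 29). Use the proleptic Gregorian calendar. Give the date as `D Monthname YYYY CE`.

16 December 930 CE

Both dates share Julian Day Number 2061085; in the Gregorian calendar that is 16 December 930 CE.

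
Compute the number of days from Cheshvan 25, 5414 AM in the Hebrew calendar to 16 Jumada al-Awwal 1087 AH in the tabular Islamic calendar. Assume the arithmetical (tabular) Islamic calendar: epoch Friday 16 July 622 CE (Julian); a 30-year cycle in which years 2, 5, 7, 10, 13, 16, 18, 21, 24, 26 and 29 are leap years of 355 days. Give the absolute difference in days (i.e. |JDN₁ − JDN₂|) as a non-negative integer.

First date → JDN 2325125; second date → JDN 2333415.
The interval is |2325125 − 2333415| = 8290 days.

8290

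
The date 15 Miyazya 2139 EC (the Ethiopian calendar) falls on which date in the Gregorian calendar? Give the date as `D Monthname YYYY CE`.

24 April 2147 CE

Julian Day Number of the source date = 2505349.
Converting JDN 2505349 to the Gregorian calendar gives 24 April 2147 CE.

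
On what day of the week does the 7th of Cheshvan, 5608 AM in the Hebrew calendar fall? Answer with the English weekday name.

Sunday

In the Gregorian calendar this is 17 October 1847 (JDN 2395952).
2395952 ≡ 6 (mod 7); counting from Monday = 0 gives Sunday.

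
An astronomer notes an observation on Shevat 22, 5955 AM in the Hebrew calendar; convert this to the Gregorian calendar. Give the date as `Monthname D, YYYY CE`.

February 2, 2195 CE

Julian Day Number of the source date = 2522800.
Converting JDN 2522800 to the Gregorian calendar gives 2 February 2195 CE.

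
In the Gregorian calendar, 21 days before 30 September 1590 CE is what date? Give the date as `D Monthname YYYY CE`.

JDN of 30 September 1590 CE = 2302068.
2302068 − 21 = 2302047.
JDN 2302047 in the Gregorian calendar is 9 September 1590 CE.

9 September 1590 CE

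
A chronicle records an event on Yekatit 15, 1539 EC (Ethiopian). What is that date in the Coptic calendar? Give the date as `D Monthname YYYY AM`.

15 Meshir 1263 AM

Julian Day Number of the source date = 2286139.
Converting JDN 2286139 to the Coptic calendar gives 15 Meshir 1263 AM.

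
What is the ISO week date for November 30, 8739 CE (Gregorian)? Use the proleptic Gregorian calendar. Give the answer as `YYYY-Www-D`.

The weekday is Thursday (ISO weekday 4).
That Thursday belongs to ISO week 48 of ISO year 8739.

8739-W48-4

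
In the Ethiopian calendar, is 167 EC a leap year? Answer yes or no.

167 mod 4 = 3; in the Ethiopian calendar a year is leap when year mod 4 = 3, so it is a leap year.

yes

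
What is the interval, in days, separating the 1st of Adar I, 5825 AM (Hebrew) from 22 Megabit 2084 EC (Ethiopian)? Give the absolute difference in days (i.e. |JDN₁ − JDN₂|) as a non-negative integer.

9914

First date → JDN 2475324; second date → JDN 2485238.
The interval is |2475324 − 2485238| = 9914 days.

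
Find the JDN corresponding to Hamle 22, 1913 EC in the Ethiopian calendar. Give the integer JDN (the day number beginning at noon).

Equivalently 29 July 1921 (Gregorian).
JDN 2400001 is 17 November 1858 CE (Gregorian), MJD 0; the target day is +22899 days from there, so JDN = 2422900.

2422900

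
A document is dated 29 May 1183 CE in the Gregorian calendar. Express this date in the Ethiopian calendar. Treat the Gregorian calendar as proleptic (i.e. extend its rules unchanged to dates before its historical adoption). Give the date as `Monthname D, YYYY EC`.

Ginbot 27, 1175 EC

Both dates share Julian Day Number 2153290; in the Ethiopian calendar that is 27 Ginbot 1175 EC.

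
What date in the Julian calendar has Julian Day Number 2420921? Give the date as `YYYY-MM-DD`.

1916-02-14

The Gregorian equivalent of JDN 2420921 is 27 February 1916.
In the Julian calendar that day is 1916-02-14.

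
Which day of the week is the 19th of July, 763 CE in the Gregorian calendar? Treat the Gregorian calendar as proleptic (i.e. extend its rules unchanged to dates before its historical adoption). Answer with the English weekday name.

Since JDN mod 7 = 4 (0 = Monday), the day is Friday.

Friday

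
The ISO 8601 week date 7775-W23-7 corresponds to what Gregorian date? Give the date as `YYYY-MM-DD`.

ISO week 1 of 7775 is the week containing the first Thursday of 7775.
Week 23, day 7 (Sunday) lands on 7775-06-11.

7775-06-11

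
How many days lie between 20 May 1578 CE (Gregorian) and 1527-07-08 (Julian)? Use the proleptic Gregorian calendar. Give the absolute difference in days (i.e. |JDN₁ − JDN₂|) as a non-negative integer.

18569

First date → JDN 2297552; second date → JDN 2278983.
The interval is |2297552 − 2278983| = 18569 days.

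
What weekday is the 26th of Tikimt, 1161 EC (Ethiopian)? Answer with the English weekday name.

Equivalently 30 October 1168 Gregorian, JDN 2147966.
2147966 ≡ 2 (mod 7); counting from Monday = 0 gives Wednesday.

Wednesday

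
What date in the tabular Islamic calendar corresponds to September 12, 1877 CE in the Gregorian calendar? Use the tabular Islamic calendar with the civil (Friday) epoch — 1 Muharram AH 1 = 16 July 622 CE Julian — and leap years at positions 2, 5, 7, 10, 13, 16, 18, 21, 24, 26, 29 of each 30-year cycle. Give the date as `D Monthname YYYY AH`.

4 Ramadan 1294 AH

Both dates share Julian Day Number 2406875; in the tabular Islamic calendar that is 4 Ramadan 1294 AH.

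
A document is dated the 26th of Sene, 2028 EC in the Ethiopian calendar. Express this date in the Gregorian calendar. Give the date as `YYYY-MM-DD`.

2036-07-03

Both dates share Julian Day Number 2464878; in the Gregorian calendar that is 3 July 2036 CE.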